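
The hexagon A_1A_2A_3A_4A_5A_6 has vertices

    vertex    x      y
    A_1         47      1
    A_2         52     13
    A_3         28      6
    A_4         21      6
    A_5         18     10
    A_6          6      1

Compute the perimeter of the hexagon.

|A_1A_2| = √((5)² + (12)²) = √169 = 13
|A_2A_3| = √((-24)² + (-7)²) = √625 = 25
|A_3A_4| = √((-7)² + (0)²) = √49 = 7
|A_4A_5| = √((-3)² + (4)²) = √25 = 5
|A_5A_6| = √((-12)² + (-9)²) = √225 = 15
|A_6A_1| = √((41)² + (0)²) = √1681 = 41
Perimeter = 13 + 25 + 7 + 5 + 15 + 41 = 106.

106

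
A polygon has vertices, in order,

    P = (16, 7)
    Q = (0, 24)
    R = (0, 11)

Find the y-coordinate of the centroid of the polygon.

14

Apply the shoelace (surveyor's) formula. First the cross-terms c_i = x_i·y_{i+1} − x_{i+1}·y_i:
  384, 0, -176  ⇒  2A = 208, A = 104.
Then Σ (y_i + y_{i+1})·c_i = 8736, so ȳ = 8736 / (6·104) = 14.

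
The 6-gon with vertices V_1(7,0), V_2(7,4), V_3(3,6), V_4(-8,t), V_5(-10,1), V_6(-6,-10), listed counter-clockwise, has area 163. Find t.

4

The doubled signed area Σ (x_i y_{i+1} − x_{i+1} y_i) is linear in t.
With t=0 it equals 274; the coefficient of t is 13 (from the two edges through V_4).
So 13·t + 274 = 2·163 = 326 ⇒ t = 4.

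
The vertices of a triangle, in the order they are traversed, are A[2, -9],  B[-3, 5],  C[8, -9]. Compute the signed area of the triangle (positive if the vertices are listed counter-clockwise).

-42

Apply the shoelace formula: 2A = Σ (x_i·y_{i+1} − x_{i+1}·y_i), indices taken mod 3.
Σ = (-17) + (-13) + (-54) = -84
Signed area = Σ/2 = -42 (negative ⇒ clockwise traversal).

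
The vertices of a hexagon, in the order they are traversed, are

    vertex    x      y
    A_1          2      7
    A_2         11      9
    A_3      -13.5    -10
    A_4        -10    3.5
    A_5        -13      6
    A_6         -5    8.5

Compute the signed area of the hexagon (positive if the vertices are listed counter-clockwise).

Apply the shoelace formula: 2A = Σ (x_i·y_{i+1} − x_{i+1}·y_i), indices taken mod 6.
Σ = (-59) + (11.5) + (-147.25) + (-14.5) + (-80.5) + (-52) = -341.75
Signed area = Σ/2 = -170.875 (negative ⇒ clockwise traversal).

-170.875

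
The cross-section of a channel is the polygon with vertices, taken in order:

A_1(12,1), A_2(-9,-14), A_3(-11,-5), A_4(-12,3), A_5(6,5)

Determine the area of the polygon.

246.5

Σ = (-159) + (-109) + (-93) + (-78) + (-54) = -493
Area = |Σ|/2 = 246.5.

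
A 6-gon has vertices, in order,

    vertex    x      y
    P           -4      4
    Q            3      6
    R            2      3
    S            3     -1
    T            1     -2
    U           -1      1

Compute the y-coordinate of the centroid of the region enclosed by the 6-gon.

Apply Gauss's area formula. First the cross-terms c_i = x_i·y_{i+1} − x_{i+1}·y_i:
  -36, -3, -11, -5, -1, 0  ⇒  2A = -56, A = -28.
Then Σ (y_i + y_{i+1})·c_i = -393, so ȳ = -393 / (6·(-28)) = 131/56.

131/56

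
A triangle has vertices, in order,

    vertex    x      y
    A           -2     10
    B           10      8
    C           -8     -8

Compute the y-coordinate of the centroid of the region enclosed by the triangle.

Apply the surveyor's formula. First the cross-terms c_i = x_i·y_{i+1} − x_{i+1}·y_i:
  -116, -16, -96  ⇒  2A = -228, A = -114.
Then Σ (y_i + y_{i+1})·c_i = -2280, so ȳ = -2280 / (6·(-114)) = 10/3.

10/3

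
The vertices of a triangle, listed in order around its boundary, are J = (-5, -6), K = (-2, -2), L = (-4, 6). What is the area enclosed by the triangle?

16

Apply the surveyor's formula: 2A = Σ (x_i·y_{i+1} − x_{i+1}·y_i), indices taken mod 3.
Cross-terms: -2, -20, 54  ⇒  Σ = 32
Area = |Σ|/2 = 16.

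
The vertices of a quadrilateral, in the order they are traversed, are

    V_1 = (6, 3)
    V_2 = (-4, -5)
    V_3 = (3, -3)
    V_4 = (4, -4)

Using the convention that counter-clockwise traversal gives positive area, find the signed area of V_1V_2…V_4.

Apply the shoelace formula: 2A = Σ (x_i·y_{i+1} − x_{i+1}·y_i), indices taken mod 4.
V_1→V_2: (6)(-5) − (-4)(3) = -18
V_2→V_3: (-4)(-3) − (3)(-5) = 27
V_3→V_4: (3)(-4) − (4)(-3) = 0
V_4→V_1: (4)(3) − (6)(-4) = 36
Σ = 45
Signed area = Σ/2 = 22.5 (positive ⇒ counter-clockwise traversal).

22.5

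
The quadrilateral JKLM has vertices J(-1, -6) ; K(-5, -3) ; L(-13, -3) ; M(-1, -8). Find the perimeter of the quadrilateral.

28

|JK| = √((-4)² + (3)²) = √25 = 5
|KL| = √((-8)² + (0)²) = √64 = 8
|LM| = √((12)² + (-5)²) = √169 = 13
|MJ| = √((0)² + (2)²) = √4 = 2
Perimeter = 5 + 8 + 13 + 2 = 28.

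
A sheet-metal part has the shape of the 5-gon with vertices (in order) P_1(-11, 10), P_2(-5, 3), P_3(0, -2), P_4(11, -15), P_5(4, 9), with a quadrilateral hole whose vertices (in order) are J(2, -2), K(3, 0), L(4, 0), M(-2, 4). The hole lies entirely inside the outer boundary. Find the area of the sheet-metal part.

164.5

Outer boundary:
Apply the shoelace (surveyor's) formula: 2A = Σ (x_i·y_{i+1} − x_{i+1}·y_i), indices taken mod 5.
Σ = (17) + (10) + (22) + (159) + (139) = 347
Area = |Σ|/2 = 173.5.
Hole:
Apply the shoelace (surveyor's) formula: 2A = Σ (x_i·y_{i+1} − x_{i+1}·y_i), indices taken mod 4.
Cross-terms: 6, 0, 16, -4  ⇒  Σ = 18
Area = |Σ|/2 = 9.
Net area = 173.5 − 9 = 164.5.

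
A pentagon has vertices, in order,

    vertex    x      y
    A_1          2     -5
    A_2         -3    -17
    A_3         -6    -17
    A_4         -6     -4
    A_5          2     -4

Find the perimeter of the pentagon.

|A_1A_2| = √((-5)² + (-12)²) = √169 = 13
|A_2A_3| = √((-3)² + (0)²) = √9 = 3
|A_3A_4| = √((0)² + (13)²) = √169 = 13
|A_4A_5| = √((8)² + (0)²) = √64 = 8
|A_5A_1| = √((0)² + (-1)²) = √1 = 1
Perimeter = 13 + 3 + 13 + 8 + 1 = 38.

38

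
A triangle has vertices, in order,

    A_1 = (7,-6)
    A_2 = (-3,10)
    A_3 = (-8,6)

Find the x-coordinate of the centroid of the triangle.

-4/3

Apply Gauss's area formula. First the cross-terms c_i = x_i·y_{i+1} − x_{i+1}·y_i:
  52, 62, 6  ⇒  2A = 120, A = 60.
Then Σ (x_i + x_{i+1})·c_i = -480, so x̄ = -480 / (6·60) = -4/3.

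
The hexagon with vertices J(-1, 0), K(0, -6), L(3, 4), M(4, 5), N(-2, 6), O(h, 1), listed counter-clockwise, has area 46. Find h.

The doubled signed area Σ (x_i y_{i+1} − x_{i+1} y_i) is linear in h.
With h=0 it equals 56; the coefficient of h is -6 (from the two edges through O).
So -6·h + 56 = 2·46 = 92 ⇒ h = -6.

-6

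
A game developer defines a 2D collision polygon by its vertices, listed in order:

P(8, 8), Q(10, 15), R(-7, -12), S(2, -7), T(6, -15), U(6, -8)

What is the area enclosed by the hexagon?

Apply the shoelace formula: 2A = Σ (x_i·y_{i+1} − x_{i+1}·y_i), indices taken mod 6.
Σ = (40) + (-15) + (73) + (12) + (42) + (112) = 264
Area = |Σ|/2 = 132.

132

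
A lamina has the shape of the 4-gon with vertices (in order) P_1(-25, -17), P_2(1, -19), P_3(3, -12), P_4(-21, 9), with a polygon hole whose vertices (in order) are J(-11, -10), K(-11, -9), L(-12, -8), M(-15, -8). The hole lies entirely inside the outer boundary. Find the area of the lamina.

Outer boundary:
Apply the shoelace (surveyor's) formula: 2A = Σ (x_i·y_{i+1} − x_{i+1}·y_i), indices taken mod 4.
P_1→P_2: (-25)(-19) − (1)(-17) = 492
P_2→P_3: (1)(-12) − (3)(-19) = 45
P_3→P_4: (3)(9) − (-21)(-12) = -225
P_4→P_1: (-21)(-17) − (-25)(9) = 582
Σ = 894
Area = |Σ|/2 = 447.
Hole:
Apply the shoelace formula: 2A = Σ (x_i·y_{i+1} − x_{i+1}·y_i), indices taken mod 4.
Σ = (-11) + (-20) + (-24) + (62) = 7
Area = |Σ|/2 = 3.5.
Net area = 447 − 3.5 = 443.5.

443.5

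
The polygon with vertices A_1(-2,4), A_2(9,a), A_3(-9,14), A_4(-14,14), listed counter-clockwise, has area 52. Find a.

Write out the shoelace sum; only the two edges meeting at A_2 involve a:
2·Area = [((-2)·a − 9·4) + (9·14 − (-9)·a)] + 42
       = 7·a + 132 = 104
⇒ a = -4.

-4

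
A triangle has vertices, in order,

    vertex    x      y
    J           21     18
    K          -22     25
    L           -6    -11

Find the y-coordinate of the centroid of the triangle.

32/3

Apply the surveyor's formula. First the cross-terms c_i = x_i·y_{i+1} − x_{i+1}·y_i:
  921, 392, 123  ⇒  2A = 1436, A = 718.
Then Σ (y_i + y_{i+1})·c_i = 45952, so ȳ = 45952 / (6·718) = 32/3.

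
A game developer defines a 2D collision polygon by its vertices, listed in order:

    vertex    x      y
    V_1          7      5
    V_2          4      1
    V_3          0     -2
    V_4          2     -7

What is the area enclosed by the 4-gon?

21

Cross-terms: -13, -8, 4, 59  ⇒  Σ = 42
Area = |Σ|/2 = 21.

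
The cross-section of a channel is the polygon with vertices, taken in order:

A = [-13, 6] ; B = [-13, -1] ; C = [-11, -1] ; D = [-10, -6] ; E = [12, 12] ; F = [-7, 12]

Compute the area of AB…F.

221.5

Apply the shoelace (surveyor's) formula: 2A = Σ (x_i·y_{i+1} − x_{i+1}·y_i), indices taken mod 6.
A→B: (-13)(-1) − (-13)(6) = 91
B→C: (-13)(-1) − (-11)(-1) = 2
C→D: (-11)(-6) − (-10)(-1) = 56
D→E: (-10)(12) − (12)(-6) = -48
E→F: (12)(12) − (-7)(12) = 228
F→A: (-7)(6) − (-13)(12) = 114
Σ = 443
Area = |Σ|/2 = 221.5.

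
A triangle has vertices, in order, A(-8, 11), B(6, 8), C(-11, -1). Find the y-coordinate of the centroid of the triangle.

Apply the surveyor's formula. First the cross-terms c_i = x_i·y_{i+1} − x_{i+1}·y_i:
  -130, 82, -129  ⇒  2A = -177, A = -88.5.
Then Σ (y_i + y_{i+1})·c_i = -3186, so ȳ = -3186 / (6·(-88.5)) = 6.

6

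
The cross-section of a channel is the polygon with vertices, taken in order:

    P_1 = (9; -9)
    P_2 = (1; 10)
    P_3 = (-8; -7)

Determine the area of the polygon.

153.5

Apply the shoelace formula: 2A = Σ (x_i·y_{i+1} − x_{i+1}·y_i), indices taken mod 3.
Σ = (99) + (73) + (135) = 307
Area = |Σ|/2 = 153.5.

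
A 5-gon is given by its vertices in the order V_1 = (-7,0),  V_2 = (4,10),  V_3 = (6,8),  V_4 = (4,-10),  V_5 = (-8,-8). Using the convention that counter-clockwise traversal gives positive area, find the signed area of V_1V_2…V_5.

-179

Σ = (-70) + (-28) + (-92) + (-112) + (-56) = -358
Signed area = Σ/2 = -179 (negative ⇒ clockwise traversal).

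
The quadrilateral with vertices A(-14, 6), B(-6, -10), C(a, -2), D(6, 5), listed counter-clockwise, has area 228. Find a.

10

Write out the shoelace sum; only the two edges meeting at C involve a:
2·Area = [((-6)·(-2) − a·(-10)) + (a·5 − 6·(-2))] + 282
       = 15·a + 306 = 456
⇒ a = 10.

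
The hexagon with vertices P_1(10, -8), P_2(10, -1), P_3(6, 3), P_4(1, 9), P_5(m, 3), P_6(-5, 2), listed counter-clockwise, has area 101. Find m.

The doubled signed area Σ (x_i y_{i+1} − x_{i+1} y_i) is linear in m.
With m=0 it equals 195; the coefficient of m is -7 (from the two edges through P_5).
So -7·m + 195 = 2·101 = 202 ⇒ m = -1.

-1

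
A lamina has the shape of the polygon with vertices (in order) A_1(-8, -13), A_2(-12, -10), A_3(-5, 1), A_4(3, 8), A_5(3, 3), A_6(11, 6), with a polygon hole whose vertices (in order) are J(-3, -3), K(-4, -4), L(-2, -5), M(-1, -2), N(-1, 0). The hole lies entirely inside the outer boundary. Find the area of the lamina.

Outer boundary:
Σ = (-76) + (-62) + (-43) + (-15) + (-15) + (-95) = -306
Area = |Σ|/2 = 153.
Hole:
Apply the surveyor's formula: 2A = Σ (x_i·y_{i+1} − x_{i+1}·y_i), indices taken mod 5.
Cross-terms: 0, 12, -1, -2, 3  ⇒  Σ = 12
Area = |Σ|/2 = 6.
Net area = 153 − 6 = 147.

147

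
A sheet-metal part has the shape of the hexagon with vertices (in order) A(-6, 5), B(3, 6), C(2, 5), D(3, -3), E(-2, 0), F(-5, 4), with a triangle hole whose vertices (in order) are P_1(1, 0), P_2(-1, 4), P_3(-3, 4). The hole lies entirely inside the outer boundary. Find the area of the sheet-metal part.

38

Outer boundary:
Apply the shoelace formula: 2A = Σ (x_i·y_{i+1} − x_{i+1}·y_i), indices taken mod 6.
Σ = (-51) + (3) + (-21) + (-6) + (-8) + (-1) = -84
Area = |Σ|/2 = 42.
Hole:
Cross-terms: 4, 8, -4  ⇒  Σ = 8
Area = |Σ|/2 = 4.
Net area = 42 − 4 = 38.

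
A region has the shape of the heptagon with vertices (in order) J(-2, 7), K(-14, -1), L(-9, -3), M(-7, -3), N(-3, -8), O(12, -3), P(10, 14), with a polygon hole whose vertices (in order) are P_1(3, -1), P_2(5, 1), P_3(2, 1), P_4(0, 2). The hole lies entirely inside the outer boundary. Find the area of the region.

Outer boundary:
Apply the shoelace formula: 2A = Σ (x_i·y_{i+1} − x_{i+1}·y_i), indices taken mod 7.
J→K: (-2)(-1) − (-14)(7) = 100
K→L: (-14)(-3) − (-9)(-1) = 33
L→M: (-9)(-3) − (-7)(-3) = 6
M→N: (-7)(-8) − (-3)(-3) = 47
N→O: (-3)(-3) − (12)(-8) = 105
O→P: (12)(14) − (10)(-3) = 198
P→J: (10)(7) − (-2)(14) = 98
Σ = 587
Area = |Σ|/2 = 293.5.
Hole:
Apply the shoelace formula: 2A = Σ (x_i·y_{i+1} − x_{i+1}·y_i), indices taken mod 4.
Σ = (8) + (3) + (4) + (-6) = 9
Area = |Σ|/2 = 4.5.
Net area = 293.5 − 4.5 = 289.

289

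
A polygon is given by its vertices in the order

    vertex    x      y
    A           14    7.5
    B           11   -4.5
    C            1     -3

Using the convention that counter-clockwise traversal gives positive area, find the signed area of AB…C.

Σ = (-145.5) + (-28.5) + (49.5) = -124.5
Signed area = Σ/2 = -62.25 (negative ⇒ clockwise traversal).

-62.25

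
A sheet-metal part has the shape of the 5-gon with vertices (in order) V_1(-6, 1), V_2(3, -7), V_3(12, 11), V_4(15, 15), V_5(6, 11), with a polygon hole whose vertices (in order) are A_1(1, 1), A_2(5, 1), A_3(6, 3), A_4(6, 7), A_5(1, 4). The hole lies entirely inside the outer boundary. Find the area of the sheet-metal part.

137.5

Outer boundary:
Apply the surveyor's formula: 2A = Σ (x_i·y_{i+1} − x_{i+1}·y_i), indices taken mod 5.
Cross-terms: 39, 117, 15, 75, 72  ⇒  Σ = 318
Area = |Σ|/2 = 159.
Hole:
Apply the surveyor's formula: 2A = Σ (x_i·y_{i+1} − x_{i+1}·y_i), indices taken mod 5.
A_1→A_2: (1)(1) − (5)(1) = -4
A_2→A_3: (5)(3) − (6)(1) = 9
A_3→A_4: (6)(7) − (6)(3) = 24
A_4→A_5: (6)(4) − (1)(7) = 17
A_5→A_1: (1)(1) − (1)(4) = -3
Σ = 43
Area = |Σ|/2 = 21.5.
Net area = 159 − 21.5 = 137.5.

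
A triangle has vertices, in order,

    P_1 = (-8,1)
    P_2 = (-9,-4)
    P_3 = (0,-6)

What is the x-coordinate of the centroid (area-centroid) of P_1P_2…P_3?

-17/3

Apply the surveyor's formula. First the cross-terms c_i = x_i·y_{i+1} − x_{i+1}·y_i:
  41, 54, -48  ⇒  2A = 47, A = 23.5.
Then Σ (x_i + x_{i+1})·c_i = -799, so x̄ = -799 / (6·23.5) = -17/3.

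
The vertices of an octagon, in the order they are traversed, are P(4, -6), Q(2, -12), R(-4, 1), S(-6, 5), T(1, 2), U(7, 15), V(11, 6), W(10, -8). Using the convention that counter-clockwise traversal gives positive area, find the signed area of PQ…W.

-205.5

Cross-terms: -36, -46, -14, -17, 1, -123, -148, -28  ⇒  Σ = -411
Signed area = Σ/2 = -205.5 (negative ⇒ clockwise traversal).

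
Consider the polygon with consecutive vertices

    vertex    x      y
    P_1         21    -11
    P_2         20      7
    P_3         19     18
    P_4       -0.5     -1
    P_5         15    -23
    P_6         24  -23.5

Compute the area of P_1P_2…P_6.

519.75

Apply the shoelace (surveyor's) formula: 2A = Σ (x_i·y_{i+1} − x_{i+1}·y_i), indices taken mod 6.
Σ = (367) + (227) + (-10) + (26.5) + (199.5) + (229.5) = 1039.5
Area = |Σ|/2 = 519.75.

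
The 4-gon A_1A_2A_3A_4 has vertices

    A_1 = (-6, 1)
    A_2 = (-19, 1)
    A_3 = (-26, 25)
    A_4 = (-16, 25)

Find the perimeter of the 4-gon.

|A_1A_2| = √((-13)² + (0)²) = √169 = 13
|A_2A_3| = √((-7)² + (24)²) = √625 = 25
|A_3A_4| = √((10)² + (0)²) = √100 = 10
|A_4A_1| = √((10)² + (-24)²) = √676 = 26
Perimeter = 13 + 25 + 10 + 26 = 74.

74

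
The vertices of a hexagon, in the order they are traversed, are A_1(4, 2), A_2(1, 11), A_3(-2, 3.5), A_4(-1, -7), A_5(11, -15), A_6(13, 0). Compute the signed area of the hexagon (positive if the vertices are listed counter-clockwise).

199

Apply the shoelace formula: 2A = Σ (x_i·y_{i+1} − x_{i+1}·y_i), indices taken mod 6.
Σ = (42) + (25.5) + (17.5) + (92) + (195) + (26) = 398
Signed area = Σ/2 = 199 (positive ⇒ counter-clockwise traversal).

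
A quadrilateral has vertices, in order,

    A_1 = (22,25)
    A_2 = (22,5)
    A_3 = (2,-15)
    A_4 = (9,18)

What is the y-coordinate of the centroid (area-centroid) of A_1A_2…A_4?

Apply the shoelace formula. First the cross-terms c_i = x_i·y_{i+1} − x_{i+1}·y_i:
  -440, -340, 171, -171  ⇒  2A = -780, A = -390.
Then Σ (y_i + y_{i+1})·c_i = -16640, so ȳ = -16640 / (6·(-390)) = 64/9.

64/9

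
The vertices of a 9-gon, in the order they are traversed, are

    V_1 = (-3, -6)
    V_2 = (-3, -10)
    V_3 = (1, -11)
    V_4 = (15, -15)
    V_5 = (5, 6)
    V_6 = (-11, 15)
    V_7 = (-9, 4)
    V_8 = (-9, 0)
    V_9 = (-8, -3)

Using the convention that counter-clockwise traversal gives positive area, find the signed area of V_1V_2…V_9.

352

Apply the shoelace (surveyor's) formula: 2A = Σ (x_i·y_{i+1} − x_{i+1}·y_i), indices taken mod 9.
Cross-terms: 12, 43, 150, 165, 141, 91, 36, 27, 39  ⇒  Σ = 704
Signed area = Σ/2 = 352 (positive ⇒ counter-clockwise traversal).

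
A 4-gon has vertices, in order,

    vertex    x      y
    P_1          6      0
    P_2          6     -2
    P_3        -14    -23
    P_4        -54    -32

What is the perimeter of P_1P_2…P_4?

|P_1P_2| = √((0)² + (-2)²) = √4 = 2
|P_2P_3| = √((-20)² + (-21)²) = √841 = 29
|P_3P_4| = √((-40)² + (-9)²) = √1681 = 41
|P_4P_1| = √((60)² + (32)²) = √4624 = 68
Perimeter = 2 + 29 + 41 + 68 = 140.

140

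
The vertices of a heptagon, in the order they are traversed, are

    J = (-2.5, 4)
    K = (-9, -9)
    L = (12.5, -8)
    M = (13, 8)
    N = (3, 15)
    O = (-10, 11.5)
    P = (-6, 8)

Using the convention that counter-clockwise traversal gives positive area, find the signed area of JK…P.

Apply Gauss's area formula: 2A = Σ (x_i·y_{i+1} − x_{i+1}·y_i), indices taken mod 7.
J→K: (-2.5)(-9) − (-9)(4) = 58.5
K→L: (-9)(-8) − (12.5)(-9) = 184.5
L→M: (12.5)(8) − (13)(-8) = 204
M→N: (13)(15) − (3)(8) = 171
N→O: (3)(11.5) − (-10)(15) = 184.5
O→P: (-10)(8) − (-6)(11.5) = -11
P→J: (-6)(4) − (-2.5)(8) = -4
Σ = 787.5
Signed area = Σ/2 = 393.75 (positive ⇒ counter-clockwise traversal).

393.75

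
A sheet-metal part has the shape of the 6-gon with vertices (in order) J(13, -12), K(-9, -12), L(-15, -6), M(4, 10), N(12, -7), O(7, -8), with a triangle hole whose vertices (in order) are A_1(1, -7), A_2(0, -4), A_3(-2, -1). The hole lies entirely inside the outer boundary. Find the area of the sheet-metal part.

344

Outer boundary:
Cross-terms: -264, -126, -126, -148, -47, 20  ⇒  Σ = -691
Area = |Σ|/2 = 345.5.
Hole:
A_1→A_2: (1)(-4) − (0)(-7) = -4
A_2→A_3: (0)(-1) − (-2)(-4) = -8
A_3→A_1: (-2)(-7) − (1)(-1) = 15
Σ = 3
Area = |Σ|/2 = 1.5.
Net area = 345.5 − 1.5 = 344.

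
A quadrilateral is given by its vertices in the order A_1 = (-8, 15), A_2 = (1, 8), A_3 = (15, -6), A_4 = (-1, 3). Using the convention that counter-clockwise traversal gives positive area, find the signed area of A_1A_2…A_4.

-78.5

Cross-terms: -79, -126, 39, 9  ⇒  Σ = -157
Signed area = Σ/2 = -78.5 (negative ⇒ clockwise traversal).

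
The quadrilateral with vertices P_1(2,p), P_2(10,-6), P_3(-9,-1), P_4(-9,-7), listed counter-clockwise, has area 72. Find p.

The doubled signed area Σ (x_i y_{i+1} − x_{i+1} y_i) is linear in p.
With p=0 it equals -8; the coefficient of p is -19 (from the two edges through P_1).
So -19·p + -8 = 2·72 = 144 ⇒ p = -8.

-8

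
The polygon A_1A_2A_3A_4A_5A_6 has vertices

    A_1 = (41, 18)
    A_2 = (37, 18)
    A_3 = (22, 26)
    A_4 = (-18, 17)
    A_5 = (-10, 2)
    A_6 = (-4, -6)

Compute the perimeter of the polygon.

140

|A_1A_2| = √((-4)² + (0)²) = √16 = 4
|A_2A_3| = √((-15)² + (8)²) = √289 = 17
|A_3A_4| = √((-40)² + (-9)²) = √1681 = 41
|A_4A_5| = √((8)² + (-15)²) = √289 = 17
|A_5A_6| = √((6)² + (-8)²) = √100 = 10
|A_6A_1| = √((45)² + (24)²) = √2601 = 51
Perimeter = 4 + 17 + 41 + 17 + 10 + 51 = 140.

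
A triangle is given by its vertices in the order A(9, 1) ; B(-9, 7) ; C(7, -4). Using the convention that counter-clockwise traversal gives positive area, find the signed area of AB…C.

Cross-terms: 72, -13, 43  ⇒  Σ = 102
Signed area = Σ/2 = 51 (positive ⇒ counter-clockwise traversal).

51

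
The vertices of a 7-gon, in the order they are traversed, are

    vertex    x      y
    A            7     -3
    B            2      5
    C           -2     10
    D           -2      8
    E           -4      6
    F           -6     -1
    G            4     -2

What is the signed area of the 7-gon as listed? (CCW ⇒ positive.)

76.5

Σ = (41) + (30) + (4) + (20) + (40) + (16) + (2) = 153
Signed area = Σ/2 = 76.5 (positive ⇒ counter-clockwise traversal).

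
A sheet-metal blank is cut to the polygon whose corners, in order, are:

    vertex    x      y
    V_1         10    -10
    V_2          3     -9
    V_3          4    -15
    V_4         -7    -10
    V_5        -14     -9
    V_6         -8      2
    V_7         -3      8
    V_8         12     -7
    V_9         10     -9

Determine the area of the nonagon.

286

Apply the shoelace (surveyor's) formula: 2A = Σ (x_i·y_{i+1} − x_{i+1}·y_i), indices taken mod 9.
V_1→V_2: (10)(-9) − (3)(-10) = -60
V_2→V_3: (3)(-15) − (4)(-9) = -9
V_3→V_4: (4)(-10) − (-7)(-15) = -145
V_4→V_5: (-7)(-9) − (-14)(-10) = -77
V_5→V_6: (-14)(2) − (-8)(-9) = -100
V_6→V_7: (-8)(8) − (-3)(2) = -58
V_7→V_8: (-3)(-7) − (12)(8) = -75
V_8→V_9: (12)(-9) − (10)(-7) = -38
V_9→V_1: (10)(-10) − (10)(-9) = -10
Σ = -572
Area = |Σ|/2 = 286.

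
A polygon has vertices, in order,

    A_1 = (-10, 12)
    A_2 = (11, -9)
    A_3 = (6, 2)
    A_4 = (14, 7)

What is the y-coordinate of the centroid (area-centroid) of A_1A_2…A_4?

Apply the shoelace formula. First the cross-terms c_i = x_i·y_{i+1} − x_{i+1}·y_i:
  -42, 76, 14, 238  ⇒  2A = 286, A = 143.
Then Σ (y_i + y_{i+1})·c_i = 3990, so ȳ = 3990 / (6·143) = 665/143.

665/143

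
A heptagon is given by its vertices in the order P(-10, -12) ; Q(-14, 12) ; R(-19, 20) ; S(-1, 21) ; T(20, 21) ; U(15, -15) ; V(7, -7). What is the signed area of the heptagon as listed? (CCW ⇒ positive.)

Apply the shoelace formula: 2A = Σ (x_i·y_{i+1} − x_{i+1}·y_i), indices taken mod 7.
P→Q: (-10)(12) − (-14)(-12) = -288
Q→R: (-14)(20) − (-19)(12) = -52
R→S: (-19)(21) − (-1)(20) = -379
S→T: (-1)(21) − (20)(21) = -441
T→U: (20)(-15) − (15)(21) = -615
U→V: (15)(-7) − (7)(-15) = 0
V→P: (7)(-12) − (-10)(-7) = -154
Σ = -1929
Signed area = Σ/2 = -964.5 (negative ⇒ clockwise traversal).

-964.5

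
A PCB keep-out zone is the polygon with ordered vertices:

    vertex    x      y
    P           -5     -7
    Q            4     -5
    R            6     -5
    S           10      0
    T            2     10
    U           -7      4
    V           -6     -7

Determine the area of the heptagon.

P→Q: (-5)(-5) − (4)(-7) = 53
Q→R: (4)(-5) − (6)(-5) = 10
R→S: (6)(0) − (10)(-5) = 50
S→T: (10)(10) − (2)(0) = 100
T→U: (2)(4) − (-7)(10) = 78
U→V: (-7)(-7) − (-6)(4) = 73
V→P: (-6)(-7) − (-5)(-7) = 7
Σ = 371
Area = |Σ|/2 = 185.5.

185.5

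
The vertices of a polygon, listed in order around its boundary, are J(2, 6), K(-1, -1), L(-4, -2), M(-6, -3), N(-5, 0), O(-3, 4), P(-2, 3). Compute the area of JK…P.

26

Apply the shoelace (surveyor's) formula: 2A = Σ (x_i·y_{i+1} − x_{i+1}·y_i), indices taken mod 7.
Cross-terms: 4, -2, 0, -15, -20, -1, -18  ⇒  Σ = -52
Area = |Σ|/2 = 26.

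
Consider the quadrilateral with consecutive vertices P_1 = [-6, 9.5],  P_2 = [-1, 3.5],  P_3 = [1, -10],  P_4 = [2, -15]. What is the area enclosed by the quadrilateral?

35.5

Apply the shoelace formula: 2A = Σ (x_i·y_{i+1} − x_{i+1}·y_i), indices taken mod 4.
P_1→P_2: (-6)(3.5) − (-1)(9.5) = -11.5
P_2→P_3: (-1)(-10) − (1)(3.5) = 6.5
P_3→P_4: (1)(-15) − (2)(-10) = 5
P_4→P_1: (2)(9.5) − (-6)(-15) = -71
Σ = -71
Area = |Σ|/2 = 35.5.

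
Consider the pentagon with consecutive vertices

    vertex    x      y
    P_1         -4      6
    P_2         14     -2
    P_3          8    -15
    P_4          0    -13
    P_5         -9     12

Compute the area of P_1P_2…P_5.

Σ = (-76) + (-194) + (-104) + (-117) + (-6) = -497
Area = |Σ|/2 = 248.5.

248.5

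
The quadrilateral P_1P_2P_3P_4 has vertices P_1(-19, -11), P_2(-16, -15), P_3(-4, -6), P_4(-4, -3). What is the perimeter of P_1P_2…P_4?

40

|P_1P_2| = √((3)² + (-4)²) = √25 = 5
|P_2P_3| = √((12)² + (9)²) = √225 = 15
|P_3P_4| = √((0)² + (3)²) = √9 = 3
|P_4P_1| = √((-15)² + (-8)²) = √289 = 17
Perimeter = 5 + 15 + 3 + 17 = 40.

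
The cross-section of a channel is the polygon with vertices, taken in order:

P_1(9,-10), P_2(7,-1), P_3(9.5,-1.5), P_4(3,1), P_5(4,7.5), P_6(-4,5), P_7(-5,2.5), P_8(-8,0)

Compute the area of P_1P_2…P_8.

128.75

Apply the shoelace formula: 2A = Σ (x_i·y_{i+1} − x_{i+1}·y_i), indices taken mod 8.
P_1→P_2: (9)(-1) − (7)(-10) = 61
P_2→P_3: (7)(-1.5) − (9.5)(-1) = -1
P_3→P_4: (9.5)(1) − (3)(-1.5) = 14
P_4→P_5: (3)(7.5) − (4)(1) = 18.5
P_5→P_6: (4)(5) − (-4)(7.5) = 50
P_6→P_7: (-4)(2.5) − (-5)(5) = 15
P_7→P_8: (-5)(0) − (-8)(2.5) = 20
P_8→P_1: (-8)(-10) − (9)(0) = 80
Σ = 257.5
Area = |Σ|/2 = 128.75.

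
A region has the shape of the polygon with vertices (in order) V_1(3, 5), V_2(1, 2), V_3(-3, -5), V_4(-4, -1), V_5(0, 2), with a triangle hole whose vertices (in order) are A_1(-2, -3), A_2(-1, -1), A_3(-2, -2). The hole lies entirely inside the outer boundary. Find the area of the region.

Outer boundary:
Σ = (1) + (1) + (-17) + (-8) + (-6) = -29
Area = |Σ|/2 = 14.5.
Hole:
A_1→A_2: (-2)(-1) − (-1)(-3) = -1
A_2→A_3: (-1)(-2) − (-2)(-1) = 0
A_3→A_1: (-2)(-3) − (-2)(-2) = 2
Σ = 1
Area = |Σ|/2 = 0.5.
Net area = 14.5 − 0.5 = 14.

14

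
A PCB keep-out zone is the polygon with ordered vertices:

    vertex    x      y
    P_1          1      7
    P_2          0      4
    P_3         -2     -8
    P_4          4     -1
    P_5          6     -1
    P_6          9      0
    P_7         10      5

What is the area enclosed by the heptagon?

Apply the shoelace (surveyor's) formula: 2A = Σ (x_i·y_{i+1} − x_{i+1}·y_i), indices taken mod 7.
P_1→P_2: (1)(4) − (0)(7) = 4
P_2→P_3: (0)(-8) − (-2)(4) = 8
P_3→P_4: (-2)(-1) − (4)(-8) = 34
P_4→P_5: (4)(-1) − (6)(-1) = 2
P_5→P_6: (6)(0) − (9)(-1) = 9
P_6→P_7: (9)(5) − (10)(0) = 45
P_7→P_1: (10)(7) − (1)(5) = 65
Σ = 167
Area = |Σ|/2 = 83.5.

83.5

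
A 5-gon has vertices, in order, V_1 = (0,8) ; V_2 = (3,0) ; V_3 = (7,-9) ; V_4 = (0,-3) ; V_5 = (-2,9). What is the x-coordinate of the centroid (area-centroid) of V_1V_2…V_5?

Apply the surveyor's formula. First the cross-terms c_i = x_i·y_{i+1} − x_{i+1}·y_i:
  -24, -27, -21, -6, -16  ⇒  2A = -94, A = -47.
Then Σ (x_i + x_{i+1})·c_i = -445, so x̄ = -445 / (6·(-47)) = 445/282.

445/282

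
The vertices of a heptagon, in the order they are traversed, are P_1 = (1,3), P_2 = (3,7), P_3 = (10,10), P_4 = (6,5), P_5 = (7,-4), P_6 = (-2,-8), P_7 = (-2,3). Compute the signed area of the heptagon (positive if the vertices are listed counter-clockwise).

Cross-terms: -2, -40, -10, -59, -64, -22, -9  ⇒  Σ = -206
Signed area = Σ/2 = -103 (negative ⇒ clockwise traversal).

-103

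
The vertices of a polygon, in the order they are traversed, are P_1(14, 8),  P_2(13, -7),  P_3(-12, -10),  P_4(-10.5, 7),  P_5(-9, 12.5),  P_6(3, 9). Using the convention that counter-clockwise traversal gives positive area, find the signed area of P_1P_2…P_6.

-446.875

Apply Gauss's area formula: 2A = Σ (x_i·y_{i+1} − x_{i+1}·y_i), indices taken mod 6.
Σ = (-202) + (-214) + (-189) + (-68.25) + (-118.5) + (-102) = -893.75
Signed area = Σ/2 = -446.875 (negative ⇒ clockwise traversal).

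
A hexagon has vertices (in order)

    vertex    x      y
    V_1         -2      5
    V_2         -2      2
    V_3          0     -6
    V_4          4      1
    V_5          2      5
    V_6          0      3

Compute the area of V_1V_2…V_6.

36

Apply the shoelace (surveyor's) formula: 2A = Σ (x_i·y_{i+1} − x_{i+1}·y_i), indices taken mod 6.
Σ = (6) + (12) + (24) + (18) + (6) + (6) = 72
Area = |Σ|/2 = 36.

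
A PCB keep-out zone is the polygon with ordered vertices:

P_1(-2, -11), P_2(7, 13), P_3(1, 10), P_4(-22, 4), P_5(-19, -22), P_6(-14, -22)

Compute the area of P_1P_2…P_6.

556

Apply the shoelace formula: 2A = Σ (x_i·y_{i+1} − x_{i+1}·y_i), indices taken mod 6.
Σ = (51) + (57) + (224) + (560) + (110) + (110) = 1112
Area = |Σ|/2 = 556.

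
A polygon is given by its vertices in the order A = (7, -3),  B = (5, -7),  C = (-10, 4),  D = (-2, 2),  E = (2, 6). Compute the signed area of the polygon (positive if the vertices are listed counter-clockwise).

-80

Apply the shoelace formula: 2A = Σ (x_i·y_{i+1} − x_{i+1}·y_i), indices taken mod 5.
A→B: (7)(-7) − (5)(-3) = -34
B→C: (5)(4) − (-10)(-7) = -50
C→D: (-10)(2) − (-2)(4) = -12
D→E: (-2)(6) − (2)(2) = -16
E→A: (2)(-3) − (7)(6) = -48
Σ = -160
Signed area = Σ/2 = -80 (negative ⇒ clockwise traversal).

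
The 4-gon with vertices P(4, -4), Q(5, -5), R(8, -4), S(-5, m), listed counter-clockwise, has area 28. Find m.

The doubled signed area Σ (x_i y_{i+1} − x_{i+1} y_i) is linear in m.
With m=0 it equals 20; the coefficient of m is 4 (from the two edges through S).
So 4·m + 20 = 2·28 = 56 ⇒ m = 9.

9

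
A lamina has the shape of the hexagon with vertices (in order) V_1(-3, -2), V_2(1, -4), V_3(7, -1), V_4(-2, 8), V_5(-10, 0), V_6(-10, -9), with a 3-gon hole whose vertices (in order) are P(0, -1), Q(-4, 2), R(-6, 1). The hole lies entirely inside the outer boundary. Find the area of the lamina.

124

Outer boundary:
Cross-terms: 14, 27, 54, 80, 90, -7  ⇒  Σ = 258
Area = |Σ|/2 = 129.
Hole:
Apply the shoelace formula: 2A = Σ (x_i·y_{i+1} − x_{i+1}·y_i), indices taken mod 3.
Σ = (-4) + (8) + (6) = 10
Area = |Σ|/2 = 5.
Net area = 129 − 5 = 124.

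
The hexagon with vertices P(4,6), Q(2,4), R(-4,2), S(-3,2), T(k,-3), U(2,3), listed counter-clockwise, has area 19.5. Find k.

2

The doubled signed area Σ (x_i y_{i+1} − x_{i+1} y_i) is linear in k.
With k=0 it equals 37; the coefficient of k is 1 (from the two edges through T).
So 1·k + 37 = 2·19.5 = 39 ⇒ k = 2.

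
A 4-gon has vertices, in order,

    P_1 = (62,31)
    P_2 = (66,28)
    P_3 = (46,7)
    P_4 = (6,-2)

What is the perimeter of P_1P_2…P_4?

140

|P_1P_2| = √((4)² + (-3)²) = √25 = 5
|P_2P_3| = √((-20)² + (-21)²) = √841 = 29
|P_3P_4| = √((-40)² + (-9)²) = √1681 = 41
|P_4P_1| = √((56)² + (33)²) = √4225 = 65
Perimeter = 5 + 29 + 41 + 65 = 140.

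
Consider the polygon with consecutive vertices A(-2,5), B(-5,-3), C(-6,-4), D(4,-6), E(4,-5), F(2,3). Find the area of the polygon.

Apply the shoelace formula: 2A = Σ (x_i·y_{i+1} − x_{i+1}·y_i), indices taken mod 6.
Cross-terms: 31, 2, 52, 4, 22, 16  ⇒  Σ = 127
Area = |Σ|/2 = 63.5.

63.5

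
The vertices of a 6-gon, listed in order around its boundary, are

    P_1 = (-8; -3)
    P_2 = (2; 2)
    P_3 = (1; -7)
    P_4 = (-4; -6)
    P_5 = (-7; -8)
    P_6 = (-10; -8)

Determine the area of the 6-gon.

Apply the shoelace (surveyor's) formula: 2A = Σ (x_i·y_{i+1} − x_{i+1}·y_i), indices taken mod 6.
P_1→P_2: (-8)(2) − (2)(-3) = -10
P_2→P_3: (2)(-7) − (1)(2) = -16
P_3→P_4: (1)(-6) − (-4)(-7) = -34
P_4→P_5: (-4)(-8) − (-7)(-6) = -10
P_5→P_6: (-7)(-8) − (-10)(-8) = -24
P_6→P_1: (-10)(-3) − (-8)(-8) = -34
Σ = -128
Area = |Σ|/2 = 64.

64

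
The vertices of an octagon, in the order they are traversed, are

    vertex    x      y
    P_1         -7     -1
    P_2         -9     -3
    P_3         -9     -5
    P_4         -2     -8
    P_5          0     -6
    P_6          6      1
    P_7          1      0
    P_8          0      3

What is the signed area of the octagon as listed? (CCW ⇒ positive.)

Apply the shoelace formula: 2A = Σ (x_i·y_{i+1} − x_{i+1}·y_i), indices taken mod 8.
Σ = (12) + (18) + (62) + (12) + (36) + (-1) + (3) + (21) = 163
Signed area = Σ/2 = 81.5 (positive ⇒ counter-clockwise traversal).

81.5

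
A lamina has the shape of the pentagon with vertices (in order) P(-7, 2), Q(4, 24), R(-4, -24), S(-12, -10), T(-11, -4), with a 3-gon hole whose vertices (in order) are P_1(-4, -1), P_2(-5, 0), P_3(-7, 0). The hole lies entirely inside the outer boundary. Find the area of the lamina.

267

Outer boundary:
Σ = (-176) + (0) + (-248) + (-62) + (-50) = -536
Area = |Σ|/2 = 268.
Hole:
Apply Gauss's area formula: 2A = Σ (x_i·y_{i+1} − x_{i+1}·y_i), indices taken mod 3.
Σ = (-5) + (0) + (7) = 2
Area = |Σ|/2 = 1.
Net area = 268 − 1 = 267.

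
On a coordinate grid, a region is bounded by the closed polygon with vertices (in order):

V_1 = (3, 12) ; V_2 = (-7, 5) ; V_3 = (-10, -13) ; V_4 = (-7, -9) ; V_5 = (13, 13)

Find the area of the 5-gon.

Apply Gauss's area formula: 2A = Σ (x_i·y_{i+1} − x_{i+1}·y_i), indices taken mod 5.
Cross-terms: 99, 141, -1, 26, 117  ⇒  Σ = 382
Area = |Σ|/2 = 191.

191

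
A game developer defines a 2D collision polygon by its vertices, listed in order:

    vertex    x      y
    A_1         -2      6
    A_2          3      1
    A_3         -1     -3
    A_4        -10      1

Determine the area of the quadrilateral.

Apply the shoelace (surveyor's) formula: 2A = Σ (x_i·y_{i+1} − x_{i+1}·y_i), indices taken mod 4.
Cross-terms: -20, -8, -31, -58  ⇒  Σ = -117
Area = |Σ|/2 = 58.5.

58.5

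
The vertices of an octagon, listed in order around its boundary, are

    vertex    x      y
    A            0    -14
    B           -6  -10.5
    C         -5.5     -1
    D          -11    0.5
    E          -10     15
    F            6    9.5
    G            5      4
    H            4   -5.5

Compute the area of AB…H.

Apply the shoelace formula: 2A = Σ (x_i·y_{i+1} − x_{i+1}·y_i), indices taken mod 8.
A→B: (0)(-10.5) − (-6)(-14) = -84
B→C: (-6)(-1) − (-5.5)(-10.5) = -51.75
C→D: (-5.5)(0.5) − (-11)(-1) = -13.75
D→E: (-11)(15) − (-10)(0.5) = -160
E→F: (-10)(9.5) − (6)(15) = -185
F→G: (6)(4) − (5)(9.5) = -23.5
G→H: (5)(-5.5) − (4)(4) = -43.5
H→A: (4)(-14) − (0)(-5.5) = -56
Σ = -617.5
Area = |Σ|/2 = 308.75.

308.75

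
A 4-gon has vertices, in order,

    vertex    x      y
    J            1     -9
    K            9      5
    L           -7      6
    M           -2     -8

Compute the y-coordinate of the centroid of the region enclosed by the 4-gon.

Apply the surveyor's formula. First the cross-terms c_i = x_i·y_{i+1} − x_{i+1}·y_i:
  86, 89, 68, 26  ⇒  2A = 269, A = 134.5.
Then Σ (y_i + y_{i+1})·c_i = 57, so ȳ = 57 / (6·134.5) = 19/269.

19/269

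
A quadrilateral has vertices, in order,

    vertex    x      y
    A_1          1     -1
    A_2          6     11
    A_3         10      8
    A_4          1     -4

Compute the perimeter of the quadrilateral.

|A_1A_2| = √((5)² + (12)²) = √169 = 13
|A_2A_3| = √((4)² + (-3)²) = √25 = 5
|A_3A_4| = √((-9)² + (-12)²) = √225 = 15
|A_4A_1| = √((0)² + (3)²) = √9 = 3
Perimeter = 13 + 5 + 15 + 3 = 36.

36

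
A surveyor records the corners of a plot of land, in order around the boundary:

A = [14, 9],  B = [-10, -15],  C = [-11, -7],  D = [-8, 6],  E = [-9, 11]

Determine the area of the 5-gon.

303

Apply Gauss's area formula: 2A = Σ (x_i·y_{i+1} − x_{i+1}·y_i), indices taken mod 5.
Σ = (-120) + (-95) + (-122) + (-34) + (-235) = -606
Area = |Σ|/2 = 303.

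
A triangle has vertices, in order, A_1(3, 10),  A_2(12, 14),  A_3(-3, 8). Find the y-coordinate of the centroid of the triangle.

32/3

Apply the shoelace formula. First the cross-terms c_i = x_i·y_{i+1} − x_{i+1}·y_i:
  -78, 138, -54  ⇒  2A = 6, A = 3.
Then Σ (y_i + y_{i+1})·c_i = 192, so ȳ = 192 / (6·3) = 32/3.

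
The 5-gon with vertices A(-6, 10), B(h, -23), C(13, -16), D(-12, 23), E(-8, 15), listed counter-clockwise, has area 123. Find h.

12

The doubled signed area Σ (x_i y_{i+1} − x_{i+1} y_i) is linear in h.
With h=0 it equals 558; the coefficient of h is -26 (from the two edges through B).
So -26·h + 558 = 2·123 = 246 ⇒ h = 12.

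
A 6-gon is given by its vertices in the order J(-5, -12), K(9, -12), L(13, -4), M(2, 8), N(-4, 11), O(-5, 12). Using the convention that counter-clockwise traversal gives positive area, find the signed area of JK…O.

Apply the shoelace formula: 2A = Σ (x_i·y_{i+1} − x_{i+1}·y_i), indices taken mod 6.
Σ = (168) + (120) + (112) + (54) + (7) + (120) = 581
Signed area = Σ/2 = 290.5 (positive ⇒ counter-clockwise traversal).

290.5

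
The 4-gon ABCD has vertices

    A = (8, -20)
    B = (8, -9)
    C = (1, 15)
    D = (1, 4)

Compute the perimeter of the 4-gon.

|AB| = √((0)² + (11)²) = √121 = 11
|BC| = √((-7)² + (24)²) = √625 = 25
|CD| = √((0)² + (-11)²) = √121 = 11
|DA| = √((7)² + (-24)²) = √625 = 25
Perimeter = 11 + 25 + 11 + 25 = 72.

72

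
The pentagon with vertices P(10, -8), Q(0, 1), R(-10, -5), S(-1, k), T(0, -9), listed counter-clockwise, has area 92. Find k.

Write out the shoelace sum; only the two edges meeting at S involve k:
2·Area = [((-10)·k − (-1)·(-5)) + ((-1)·(-9) − 0·k)] + 110
       = -10·k + 114 = 184
⇒ k = -7.

-7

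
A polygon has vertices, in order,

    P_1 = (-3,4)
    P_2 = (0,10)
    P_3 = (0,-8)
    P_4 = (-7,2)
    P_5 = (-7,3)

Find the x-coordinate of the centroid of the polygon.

Apply the shoelace formula. First the cross-terms c_i = x_i·y_{i+1} − x_{i+1}·y_i:
  -30, 0, -56, -7, -19  ⇒  2A = -112, A = -56.
Then Σ (x_i + x_{i+1})·c_i = 770, so x̄ = 770 / (6·(-56)) = -55/24.

-55/24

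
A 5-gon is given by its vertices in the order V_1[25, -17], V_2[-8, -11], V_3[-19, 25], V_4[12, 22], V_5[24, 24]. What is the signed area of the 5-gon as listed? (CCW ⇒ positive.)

-1393

Apply the shoelace formula: 2A = Σ (x_i·y_{i+1} − x_{i+1}·y_i), indices taken mod 5.
Cross-terms: -411, -409, -718, -240, -1008  ⇒  Σ = -2786
Signed area = Σ/2 = -1393 (negative ⇒ clockwise traversal).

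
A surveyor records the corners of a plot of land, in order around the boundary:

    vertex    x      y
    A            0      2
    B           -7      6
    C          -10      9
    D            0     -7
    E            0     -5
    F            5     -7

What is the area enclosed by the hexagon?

58

Σ = (14) + (-3) + (70) + (0) + (25) + (10) = 116
Area = |Σ|/2 = 58.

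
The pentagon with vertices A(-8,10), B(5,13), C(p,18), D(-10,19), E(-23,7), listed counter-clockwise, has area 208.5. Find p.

18

Write out the shoelace sum; only the two edges meeting at C involve p:
2·Area = [(5·18 − p·13) + (p·19 − (-10)·18)] + 39
       = 6·p + 309 = 417
⇒ p = 18.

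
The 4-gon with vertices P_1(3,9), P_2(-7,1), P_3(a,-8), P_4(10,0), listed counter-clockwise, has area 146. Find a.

0

Write out the shoelace sum; only the two edges meeting at P_3 involve a:
2·Area = [((-7)·(-8) − a·1) + (a·0 − 10·(-8))] + 156
       = -1·a + 292 = 292
⇒ a = 0.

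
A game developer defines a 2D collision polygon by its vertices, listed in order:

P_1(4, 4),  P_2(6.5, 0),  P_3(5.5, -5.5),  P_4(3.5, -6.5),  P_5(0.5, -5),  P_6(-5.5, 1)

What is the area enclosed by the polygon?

72.75

P_1→P_2: (4)(0) − (6.5)(4) = -26
P_2→P_3: (6.5)(-5.5) − (5.5)(0) = -35.75
P_3→P_4: (5.5)(-6.5) − (3.5)(-5.5) = -16.5
P_4→P_5: (3.5)(-5) − (0.5)(-6.5) = -14.25
P_5→P_6: (0.5)(1) − (-5.5)(-5) = -27
P_6→P_1: (-5.5)(4) − (4)(1) = -26
Σ = -145.5
Area = |Σ|/2 = 72.75.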